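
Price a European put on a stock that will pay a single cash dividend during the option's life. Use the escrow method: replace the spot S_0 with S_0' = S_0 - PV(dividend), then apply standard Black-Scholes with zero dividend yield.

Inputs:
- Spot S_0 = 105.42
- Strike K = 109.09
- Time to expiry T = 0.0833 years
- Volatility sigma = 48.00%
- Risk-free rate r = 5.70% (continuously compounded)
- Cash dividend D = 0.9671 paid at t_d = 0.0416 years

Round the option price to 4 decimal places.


Answer: Price = 8.1684

Derivation:
PV(D) = D * exp(-r * t_d) = 0.9671 * 0.99763161 = 0.96480953
S_0' = S_0 - PV(D) = 105.4200 - 0.96480953 = 104.45519047
d1 = (ln(S_0'/K) + (r + sigma^2/2)*T) / (sigma*sqrt(T)) = -0.20984232
d2 = d1 - sigma*sqrt(T) = -0.34837867
exp(-rT) = 0.99526315
N(-d1) = 0.58310463; N(-d2) = 0.63622209
P = K * exp(-rT) * N(-d2) - S_0' * N(-d1) = 109.0900 * 0.99526315 * 0.63622209 - 104.45519047 * 0.58310463 = 8.1684


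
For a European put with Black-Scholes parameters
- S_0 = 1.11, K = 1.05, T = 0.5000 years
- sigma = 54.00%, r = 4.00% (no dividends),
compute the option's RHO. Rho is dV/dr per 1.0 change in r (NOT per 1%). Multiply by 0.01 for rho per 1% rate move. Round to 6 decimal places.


Answer: Rho = -0.255867

Derivation:
d1 = 0.3888297724; d2 = 0.0069921106
phi(d1) = 0.3698962089; exp(-qT) = 1.0000000000; exp(-rT) = 0.9801986733
N(-d2) = 0.4972105742
Rho = -K*T*exp(-rT)*N(-d2) = -1.0500 * 0.5000 * 0.9801986733 * 0.4972105742 = -0.255867


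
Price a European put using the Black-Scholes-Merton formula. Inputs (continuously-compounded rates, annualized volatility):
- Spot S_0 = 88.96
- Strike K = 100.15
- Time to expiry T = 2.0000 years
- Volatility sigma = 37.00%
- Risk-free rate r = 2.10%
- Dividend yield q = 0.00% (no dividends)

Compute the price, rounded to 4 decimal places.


Answer: Price = 22.8246

Derivation:
d1 = (ln(S/K) + (r - q + 0.5*sigma^2) * T) / (sigma * sqrt(T)) = 0.11546436
d2 = d1 - sigma * sqrt(T) = -0.40779466
exp(-rT) = 0.95886978; exp(-qT) = 1.00000000
P = K * exp(-rT) * N(-d2) - S_0 * exp(-qT) * N(-d1)
N(-d1) = 0.45403853; N(-d2) = 0.65828778
P = 100.1500 * 0.95886978 * 0.65828778 - 88.9600 * 1.00000000 * 0.45403853 = 22.8246


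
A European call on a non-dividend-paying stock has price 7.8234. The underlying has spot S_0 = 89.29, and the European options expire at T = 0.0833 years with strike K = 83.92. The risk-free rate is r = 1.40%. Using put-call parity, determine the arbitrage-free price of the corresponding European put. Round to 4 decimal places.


Answer: Put price = 2.3556

Derivation:
Put-call parity: C - P = S_0 * exp(-qT) - K * exp(-rT).
S_0 * exp(-qT) = 89.2900 * 1.00000000 = 89.29000000
K * exp(-rT) = 83.9200 * 0.99883448 = 83.82218954
P = C - S*exp(-qT) + K*exp(-rT)
P = 7.8234 - 89.29000000 + 83.82218954 = 2.3556


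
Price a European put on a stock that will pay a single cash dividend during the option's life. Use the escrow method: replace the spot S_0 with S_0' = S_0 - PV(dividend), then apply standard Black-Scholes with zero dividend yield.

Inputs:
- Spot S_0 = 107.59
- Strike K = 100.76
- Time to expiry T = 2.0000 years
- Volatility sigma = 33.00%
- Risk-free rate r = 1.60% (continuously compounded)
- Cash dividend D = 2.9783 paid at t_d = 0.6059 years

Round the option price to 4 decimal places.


Answer: Price = 15.3336

Derivation:
PV(D) = D * exp(-r * t_d) = 2.9783 * 0.99035244 = 2.94956667
S_0' = S_0 - PV(D) = 107.5900 - 2.94956667 = 104.64043333
d1 = (ln(S_0'/K) + (r + sigma^2/2)*T) / (sigma*sqrt(T)) = 0.38288456
d2 = d1 - sigma*sqrt(T) = -0.08380592
exp(-rT) = 0.96850658
N(-d1) = 0.35090268; N(-d2) = 0.53339463
P = K * exp(-rT) * N(-d2) - S_0' * N(-d1) = 100.7600 * 0.96850658 * 0.53339463 - 104.64043333 * 0.35090268 = 15.3336


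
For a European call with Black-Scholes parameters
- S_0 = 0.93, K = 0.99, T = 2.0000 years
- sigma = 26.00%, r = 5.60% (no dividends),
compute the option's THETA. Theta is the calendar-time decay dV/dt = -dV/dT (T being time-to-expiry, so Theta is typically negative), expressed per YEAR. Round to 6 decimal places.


d1 = 0.3184146520; d2 = -0.0492808742
phi(d1) = 0.3792223849; exp(-qT) = 1.0000000000; exp(-rT) = 0.8940442575
Theta = -S*exp(-qT)*phi(d1)*sigma/(2*sqrt(T)) - r*K*exp(-rT)*N(d2) + q*S*exp(-qT)*N(d1)
N(d1) = 0.6249147872; N(d2) = 0.4803477306; sqrt(T) = 1.4142135624
Term 1 = -0.9300 * 1.0000000000 * 0.3792223849 * 0.2600 / (2 * 1.4142135624) = -0.0324194220
Term 2 = -0.0560 * 0.9900 * 0.8940442575 * 0.4803477306 = -0.0238088261
Term 3 = 0 (no dividend yield, q = 0)
Theta = -0.0324194220 + (-0.0238088261) + (0.0000000000) = -0.056228

Answer: Theta = -0.056228


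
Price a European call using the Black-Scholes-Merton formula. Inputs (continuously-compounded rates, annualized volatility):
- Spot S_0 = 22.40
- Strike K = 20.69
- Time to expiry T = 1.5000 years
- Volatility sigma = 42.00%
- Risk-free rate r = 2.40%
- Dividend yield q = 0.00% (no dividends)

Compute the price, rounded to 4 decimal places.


d1 = (ln(S/K) + (r - q + 0.5*sigma^2) * T) / (sigma * sqrt(T)) = 0.48155893
d2 = d1 - sigma * sqrt(T) = -0.03283392
exp(-rT) = 0.96464029; exp(-qT) = 1.00000000
C = S_0 * exp(-qT) * N(d1) - K * exp(-rT) * N(d2)
N(d1) = 0.68494035; N(d2) = 0.48690351
C = 22.4000 * 1.00000000 * 0.68494035 - 20.6900 * 0.96464029 * 0.48690351 = 5.6248

Answer: Price = 5.6248


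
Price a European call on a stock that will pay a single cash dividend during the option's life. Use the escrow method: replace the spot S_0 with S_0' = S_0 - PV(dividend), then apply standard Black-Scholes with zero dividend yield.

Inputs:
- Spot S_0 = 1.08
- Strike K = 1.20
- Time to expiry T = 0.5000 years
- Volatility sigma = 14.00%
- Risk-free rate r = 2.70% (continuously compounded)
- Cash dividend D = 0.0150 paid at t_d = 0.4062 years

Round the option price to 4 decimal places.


PV(D) = D * exp(-r * t_d) = 0.0150 * 0.98909252 = 0.01483639
S_0' = S_0 - PV(D) = 1.0800 - 0.01483639 = 1.06516361
d1 = (ln(S_0'/K) + (r + sigma^2/2)*T) / (sigma*sqrt(T)) = -1.01816450
d2 = d1 - sigma*sqrt(T) = -1.11715945
exp(-rT) = 0.98659072
N(d1) = 0.15429989; N(d2) = 0.13196308
C = S_0' * N(d1) - K * exp(-rT) * N(d2) = 1.06516361 * 0.15429989 - 1.2000 * 0.98659072 * 0.13196308 = 0.0081

Answer: Price = 0.0081


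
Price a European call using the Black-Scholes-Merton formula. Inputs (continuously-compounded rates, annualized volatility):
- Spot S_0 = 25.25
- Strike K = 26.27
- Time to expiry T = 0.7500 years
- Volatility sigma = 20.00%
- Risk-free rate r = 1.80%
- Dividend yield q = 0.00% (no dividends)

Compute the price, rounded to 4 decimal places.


Answer: Price = 1.4517

Derivation:
d1 = (ln(S/K) + (r - q + 0.5*sigma^2) * T) / (sigma * sqrt(T)) = -0.06409424
d2 = d1 - sigma * sqrt(T) = -0.23729932
exp(-rT) = 0.98659072; exp(-qT) = 1.00000000
C = S_0 * exp(-qT) * N(d1) - K * exp(-rT) * N(d2)
N(d1) = 0.47444759; N(d2) = 0.40621229
C = 25.2500 * 1.00000000 * 0.47444759 - 26.2700 * 0.98659072 * 0.40621229 = 1.4517


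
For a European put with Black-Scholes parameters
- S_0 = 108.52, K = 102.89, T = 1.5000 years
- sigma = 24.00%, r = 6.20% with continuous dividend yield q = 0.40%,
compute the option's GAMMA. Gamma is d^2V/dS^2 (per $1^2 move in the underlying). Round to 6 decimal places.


Answer: Gamma = 0.010231

Derivation:
d1 = 0.6241913305; d2 = 0.3302525614
phi(d1) = 0.3283267617; exp(-qT) = 0.9940179641; exp(-rT) = 0.9111935003
Gamma = exp(-qT) * phi(d1) / (S * sigma * sqrt(T)) = 0.9940179641 * 0.3283267617 / (108.5200 * 0.2400 * 1.2247448714) = 0.010231


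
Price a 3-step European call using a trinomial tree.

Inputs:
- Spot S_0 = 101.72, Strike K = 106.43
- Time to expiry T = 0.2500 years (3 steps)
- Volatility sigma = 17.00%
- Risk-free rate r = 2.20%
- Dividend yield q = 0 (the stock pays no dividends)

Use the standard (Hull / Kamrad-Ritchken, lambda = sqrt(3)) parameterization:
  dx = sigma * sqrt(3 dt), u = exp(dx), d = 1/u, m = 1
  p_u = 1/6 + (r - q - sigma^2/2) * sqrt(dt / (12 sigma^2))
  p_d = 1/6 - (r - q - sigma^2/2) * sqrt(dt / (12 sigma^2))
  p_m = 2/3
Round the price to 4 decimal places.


Answer: Price = V(0,0) = 1.9740

Derivation:
dt = T/N = 0.083333; dx = sigma*sqrt(3*dt) = 0.085000
u = exp(dx) = 1.088717; d = 1/u = 0.918512
p_u = 0.170368, p_m = 0.666667, p_d = 0.162966
Discount per step: exp(-r*dt) = 0.998168
Stock lattice S(k, j) with j the centered position index:
  k=0: S(0,+0) = 101.7200
  k=1: S(1,-1) = 93.4311; S(1,+0) = 101.7200; S(1,+1) = 110.7443
  k=2: S(2,-2) = 85.8176; S(2,-1) = 93.4311; S(2,+0) = 101.7200; S(2,+1) = 110.7443; S(2,+2) = 120.5692
  k=3: S(3,-3) = 78.8245; S(3,-2) = 85.8176; S(3,-1) = 93.4311; S(3,+0) = 101.7200; S(3,+1) = 110.7443; S(3,+2) = 120.5692; S(3,+3) = 131.2658
Terminal payoffs V(N, j) = max(S_T - K, 0):
  V(3,-3) = 0.000000; V(3,-2) = 0.000000; V(3,-1) = 0.000000; V(3,+0) = 0.000000; V(3,+1) = 4.314300; V(3,+2) = 14.139209; V(3,+3) = 24.835756
Backward induction: V(k, j) = exp(-r*dt) * [p_u * V(k+1, j+1) + p_m * V(k+1, j) + p_d * V(k+1, j-1)]
  V(2,-2) = exp(-r*dt) * [p_u*0.000000 + p_m*0.000000 + p_d*0.000000] = 0.000000
  V(2,-1) = exp(-r*dt) * [p_u*0.000000 + p_m*0.000000 + p_d*0.000000] = 0.000000
  V(2,+0) = exp(-r*dt) * [p_u*4.314300 + p_m*0.000000 + p_d*0.000000] = 0.733671
  V(2,+1) = exp(-r*dt) * [p_u*14.139209 + p_m*4.314300 + p_d*0.000000] = 5.275383
  V(2,+2) = exp(-r*dt) * [p_u*24.835756 + p_m*14.139209 + p_d*4.314300] = 14.334129
  V(1,-1) = exp(-r*dt) * [p_u*0.733671 + p_m*0.000000 + p_d*0.000000] = 0.124765
  V(1,+0) = exp(-r*dt) * [p_u*5.275383 + p_m*0.733671 + p_d*0.000000] = 1.385326
  V(1,+1) = exp(-r*dt) * [p_u*14.334129 + p_m*5.275383 + p_d*0.733671] = 6.067423
  V(0,+0) = exp(-r*dt) * [p_u*6.067423 + p_m*1.385326 + p_d*0.124765] = 1.973954


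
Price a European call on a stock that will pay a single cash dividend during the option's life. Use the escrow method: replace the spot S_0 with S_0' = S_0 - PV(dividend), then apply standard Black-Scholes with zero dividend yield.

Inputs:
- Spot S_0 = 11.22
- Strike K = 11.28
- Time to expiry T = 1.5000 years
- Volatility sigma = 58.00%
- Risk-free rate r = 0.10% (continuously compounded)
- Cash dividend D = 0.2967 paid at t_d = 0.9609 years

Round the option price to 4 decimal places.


Answer: Price = 2.9119

Derivation:
PV(D) = D * exp(-r * t_d) = 0.2967 * 0.99903956 = 0.29641504
S_0' = S_0 - PV(D) = 11.2200 - 0.29641504 = 10.92358496
d1 = (ln(S_0'/K) + (r + sigma^2/2)*T) / (sigma*sqrt(T)) = 0.31208887
d2 = d1 - sigma*sqrt(T) = -0.39826315
exp(-rT) = 0.99850112
N(d1) = 0.62251351; N(d2) = 0.34521811
C = S_0' * N(d1) - K * exp(-rT) * N(d2) = 10.92358496 * 0.62251351 - 11.2800 * 0.99850112 * 0.34521811 = 2.9119


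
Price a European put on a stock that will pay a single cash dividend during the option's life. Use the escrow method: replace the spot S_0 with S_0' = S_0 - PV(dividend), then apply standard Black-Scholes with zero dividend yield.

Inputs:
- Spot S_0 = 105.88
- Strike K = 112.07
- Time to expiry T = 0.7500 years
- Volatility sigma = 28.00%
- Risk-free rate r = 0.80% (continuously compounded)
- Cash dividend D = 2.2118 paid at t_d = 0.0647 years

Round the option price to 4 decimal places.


PV(D) = D * exp(-r * t_d) = 2.2118 * 0.99948253 = 2.21065547
S_0' = S_0 - PV(D) = 105.8800 - 2.21065547 = 103.66934453
d1 = (ln(S_0'/K) + (r + sigma^2/2)*T) / (sigma*sqrt(T)) = -0.17533807
d2 = d1 - sigma*sqrt(T) = -0.41782518
exp(-rT) = 0.99401796
N(-d1) = 0.56959300; N(-d2) = 0.66196253
P = K * exp(-rT) * N(-d2) - S_0' * N(-d1) = 112.0700 * 0.99401796 * 0.66196253 - 103.66934453 * 0.56959300 = 14.6930

Answer: Price = 14.6930


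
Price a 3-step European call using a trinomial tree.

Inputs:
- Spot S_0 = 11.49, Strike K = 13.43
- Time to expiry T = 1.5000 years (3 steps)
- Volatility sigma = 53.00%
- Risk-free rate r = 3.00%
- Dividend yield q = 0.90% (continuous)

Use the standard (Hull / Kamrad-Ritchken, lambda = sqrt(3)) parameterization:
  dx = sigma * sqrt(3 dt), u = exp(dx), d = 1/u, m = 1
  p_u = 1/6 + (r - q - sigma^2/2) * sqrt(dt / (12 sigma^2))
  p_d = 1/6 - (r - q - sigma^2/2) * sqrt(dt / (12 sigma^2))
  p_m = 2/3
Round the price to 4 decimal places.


Answer: Price = V(0,0) = 2.3030

Derivation:
dt = T/N = 0.500000; dx = sigma*sqrt(3*dt) = 0.649115
u = exp(dx) = 1.913846; d = 1/u = 0.522508
p_u = 0.120662, p_m = 0.666667, p_d = 0.212672
Discount per step: exp(-r*dt) = 0.985112
Stock lattice S(k, j) with j the centered position index:
  k=0: S(0,+0) = 11.4900
  k=1: S(1,-1) = 6.0036; S(1,+0) = 11.4900; S(1,+1) = 21.9901
  k=2: S(2,-2) = 3.1369; S(2,-1) = 6.0036; S(2,+0) = 11.4900; S(2,+1) = 21.9901; S(2,+2) = 42.0856
  k=3: S(3,-3) = 1.6391; S(3,-2) = 3.1369; S(3,-1) = 6.0036; S(3,+0) = 11.4900; S(3,+1) = 21.9901; S(3,+2) = 42.0856; S(3,+3) = 80.5454
Terminal payoffs V(N, j) = max(S_T - K, 0):
  V(3,-3) = 0.000000; V(3,-2) = 0.000000; V(3,-1) = 0.000000; V(3,+0) = 0.000000; V(3,+1) = 8.560089; V(3,+2) = 28.655643; V(3,+3) = 67.115435
Backward induction: V(k, j) = exp(-r*dt) * [p_u * V(k+1, j+1) + p_m * V(k+1, j) + p_d * V(k+1, j-1)]
  V(2,-2) = exp(-r*dt) * [p_u*0.000000 + p_m*0.000000 + p_d*0.000000] = 0.000000
  V(2,-1) = exp(-r*dt) * [p_u*0.000000 + p_m*0.000000 + p_d*0.000000] = 0.000000
  V(2,+0) = exp(-r*dt) * [p_u*8.560089 + p_m*0.000000 + p_d*0.000000] = 1.017497
  V(2,+1) = exp(-r*dt) * [p_u*28.655643 + p_m*8.560089 + p_d*0.000000] = 9.027925
  V(2,+2) = exp(-r*dt) * [p_u*67.115435 + p_m*28.655643 + p_d*8.560089] = 28.590424
  V(1,-1) = exp(-r*dt) * [p_u*1.017497 + p_m*0.000000 + p_d*0.000000] = 0.120945
  V(1,+0) = exp(-r*dt) * [p_u*9.027925 + p_m*1.017497 + p_d*0.000000] = 1.741340
  V(1,+1) = exp(-r*dt) * [p_u*28.590424 + p_m*9.027925 + p_d*1.017497] = 9.540592
  V(0,+0) = exp(-r*dt) * [p_u*9.540592 + p_m*1.741340 + p_d*0.120945] = 2.302993


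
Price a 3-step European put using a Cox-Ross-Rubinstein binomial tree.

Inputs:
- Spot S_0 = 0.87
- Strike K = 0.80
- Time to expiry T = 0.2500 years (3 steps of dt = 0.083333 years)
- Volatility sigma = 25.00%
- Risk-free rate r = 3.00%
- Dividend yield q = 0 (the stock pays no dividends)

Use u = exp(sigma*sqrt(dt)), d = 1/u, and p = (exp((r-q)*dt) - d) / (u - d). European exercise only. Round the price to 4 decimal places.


Answer: Price = V(0,0) = 0.0124

Derivation:
dt = T/N = 0.083333
u = exp(sigma*sqrt(dt)) = 1.074837; d = 1/u = 0.930374
p = (exp((r-q)*dt) - d) / (u - d) = 0.499293
Discount per step: exp(-r*dt) = 0.997503
Stock lattice S(k, i) with i counting down-moves:
  k=0: S(0,0) = 0.8700
  k=1: S(1,0) = 0.9351; S(1,1) = 0.8094
  k=2: S(2,0) = 1.0051; S(2,1) = 0.8700; S(2,2) = 0.7531
  k=3: S(3,0) = 1.0803; S(3,1) = 0.9351; S(3,2) = 0.8094; S(3,3) = 0.7006
Terminal payoffs V(N, i) = max(K - S_T, 0):
  V(3,0) = 0.000000; V(3,1) = 0.000000; V(3,2) = 0.000000; V(3,3) = 0.099365
Backward induction: V(k, i) = exp(-r*dt) * [p * V(k+1, i) + (1-p) * V(k+1, i+1)].
  V(2,0) = exp(-r*dt) * [p*0.000000 + (1-p)*0.000000] = 0.000000
  V(2,1) = exp(-r*dt) * [p*0.000000 + (1-p)*0.000000] = 0.000000
  V(2,2) = exp(-r*dt) * [p*0.000000 + (1-p)*0.099365] = 0.049629
  V(1,0) = exp(-r*dt) * [p*0.000000 + (1-p)*0.000000] = 0.000000
  V(1,1) = exp(-r*dt) * [p*0.000000 + (1-p)*0.049629] = 0.024787
  V(0,0) = exp(-r*dt) * [p*0.000000 + (1-p)*0.024787] = 0.012380


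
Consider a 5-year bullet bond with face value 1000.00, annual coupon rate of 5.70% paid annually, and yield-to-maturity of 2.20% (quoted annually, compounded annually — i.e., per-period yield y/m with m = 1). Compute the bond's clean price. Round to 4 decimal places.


Coupon per period c = face * coupon_rate / m = 57.000000
Periods per year m = 1; per-period yield y/m = 0.022000
Number of cashflows N = 5
Cashflows (t years, CF_t, discount factor 1/(1+y/m)^(m*t), PV):
  t = 1.0000: CF_t = 57.000000, DF = 0.978474, PV = 55.772994
  t = 2.0000: CF_t = 57.000000, DF = 0.957411, PV = 54.572401
  t = 3.0000: CF_t = 57.000000, DF = 0.936801, PV = 53.397653
  t = 4.0000: CF_t = 57.000000, DF = 0.916635, PV = 52.248193
  t = 5.0000: CF_t = 1057.000000, DF = 0.896903, PV = 948.026568
Price P = sum_t PV_t = 1164.017809

Answer: Price = 1164.0178


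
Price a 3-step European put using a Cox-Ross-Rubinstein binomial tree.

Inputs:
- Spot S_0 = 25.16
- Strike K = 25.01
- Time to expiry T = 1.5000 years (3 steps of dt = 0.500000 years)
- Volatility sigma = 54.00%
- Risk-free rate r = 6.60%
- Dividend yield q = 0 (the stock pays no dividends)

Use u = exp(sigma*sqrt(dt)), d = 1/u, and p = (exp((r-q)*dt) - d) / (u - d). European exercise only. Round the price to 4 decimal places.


Answer: Price = V(0,0) = 5.4871

Derivation:
dt = T/N = 0.500000
u = exp(sigma*sqrt(dt)) = 1.464974; d = 1/u = 0.682606
p = (exp((r-q)*dt) - d) / (u - d) = 0.448567
Discount per step: exp(-r*dt) = 0.967539
Stock lattice S(k, i) with i counting down-moves:
  k=0: S(0,0) = 25.1600
  k=1: S(1,0) = 36.8588; S(1,1) = 17.1744
  k=2: S(2,0) = 53.9971; S(2,1) = 25.1600; S(2,2) = 11.7233
  k=3: S(3,0) = 79.1044; S(3,1) = 36.8588; S(3,2) = 17.1744; S(3,3) = 8.0024
Terminal payoffs V(N, i) = max(K - S_T, 0):
  V(3,0) = 0.000000; V(3,1) = 0.000000; V(3,2) = 7.835637; V(3,3) = 17.007592
Backward induction: V(k, i) = exp(-r*dt) * [p * V(k+1, i) + (1-p) * V(k+1, i+1)].
  V(2,0) = exp(-r*dt) * [p*0.000000 + (1-p)*0.000000] = 0.000000
  V(2,1) = exp(-r*dt) * [p*0.000000 + (1-p)*7.835637] = 4.180568
  V(2,2) = exp(-r*dt) * [p*7.835637 + (1-p)*17.007592] = 12.474818
  V(1,0) = exp(-r*dt) * [p*0.000000 + (1-p)*4.180568] = 2.230469
  V(1,1) = exp(-r*dt) * [p*4.180568 + (1-p)*12.474818] = 8.470114
  V(0,0) = exp(-r*dt) * [p*2.230469 + (1-p)*8.470114] = 5.487119


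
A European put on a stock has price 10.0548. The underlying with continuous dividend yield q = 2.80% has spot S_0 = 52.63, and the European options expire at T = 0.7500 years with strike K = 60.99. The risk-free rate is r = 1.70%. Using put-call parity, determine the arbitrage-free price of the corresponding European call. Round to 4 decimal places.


Answer: Call price = 1.3738

Derivation:
Put-call parity: C - P = S_0 * exp(-qT) - K * exp(-rT).
S_0 * exp(-qT) = 52.6300 * 0.97921896 = 51.53629411
K * exp(-rT) = 60.9900 * 0.98733094 = 60.21731384
C = P + S*exp(-qT) - K*exp(-rT)
C = 10.0548 + 51.53629411 - 60.21731384 = 1.3738


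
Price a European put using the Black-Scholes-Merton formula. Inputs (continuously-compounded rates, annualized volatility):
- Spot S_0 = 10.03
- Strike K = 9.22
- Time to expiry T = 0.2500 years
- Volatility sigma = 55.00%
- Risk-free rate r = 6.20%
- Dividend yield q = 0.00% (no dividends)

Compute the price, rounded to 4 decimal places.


Answer: Price = 0.6364

Derivation:
d1 = (ln(S/K) + (r - q + 0.5*sigma^2) * T) / (sigma * sqrt(T)) = 0.50006569
d2 = d1 - sigma * sqrt(T) = 0.22506569
exp(-rT) = 0.98461951; exp(-qT) = 1.00000000
P = K * exp(-rT) * N(-d2) - S_0 * exp(-qT) * N(-d1)
N(-d1) = 0.30851441; N(-d2) = 0.41096409
P = 9.2200 * 0.98461951 * 0.41096409 - 10.0300 * 1.00000000 * 0.30851441 = 0.6364


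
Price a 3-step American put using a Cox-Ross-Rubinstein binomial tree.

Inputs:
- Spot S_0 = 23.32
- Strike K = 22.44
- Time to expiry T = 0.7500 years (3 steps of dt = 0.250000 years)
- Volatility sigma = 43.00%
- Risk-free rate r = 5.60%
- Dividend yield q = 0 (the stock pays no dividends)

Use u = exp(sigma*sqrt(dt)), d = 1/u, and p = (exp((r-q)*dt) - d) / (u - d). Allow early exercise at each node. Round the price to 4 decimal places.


Answer: Price = V(0,0) = 2.8245

Derivation:
dt = T/N = 0.250000
u = exp(sigma*sqrt(dt)) = 1.239862; d = 1/u = 0.806541
p = (exp((r-q)*dt) - d) / (u - d) = 0.478992
Discount per step: exp(-r*dt) = 0.986098
Stock lattice S(k, i) with i counting down-moves:
  k=0: S(0,0) = 23.3200
  k=1: S(1,0) = 28.9136; S(1,1) = 18.8085
  k=2: S(2,0) = 35.8488; S(2,1) = 23.3200; S(2,2) = 15.1699
  k=3: S(3,0) = 44.4476; S(3,1) = 28.9136; S(3,2) = 18.8085; S(3,3) = 12.2351
Terminal payoffs V(N, i) = max(K - S_T, 0):
  V(3,0) = 0.000000; V(3,1) = 0.000000; V(3,2) = 3.631454; V(3,3) = 10.204870
Backward induction: V(k, i) = exp(-r*dt) * [p * V(k+1, i) + (1-p) * V(k+1, i+1)]; then take max(V_cont, immediate exercise) for American.
  V(2,0) = exp(-r*dt) * [p*0.000000 + (1-p)*0.000000] = 0.000000; exercise = 0.000000; V(2,0) = max -> 0.000000
  V(2,1) = exp(-r*dt) * [p*0.000000 + (1-p)*3.631454] = 1.865713; exercise = 0.000000; V(2,1) = max -> 1.865713
  V(2,2) = exp(-r*dt) * [p*3.631454 + (1-p)*10.204870] = 6.958157; exercise = 7.270128; V(2,2) = max -> 7.270128
  V(1,0) = exp(-r*dt) * [p*0.000000 + (1-p)*1.865713] = 0.958537; exercise = 0.000000; V(1,0) = max -> 0.958537
  V(1,1) = exp(-r*dt) * [p*1.865713 + (1-p)*7.270128] = 4.616373; exercise = 3.631454; V(1,1) = max -> 4.616373
  V(0,0) = exp(-r*dt) * [p*0.958537 + (1-p)*4.616373] = 2.824478; exercise = 0.000000; V(0,0) = max -> 2.824478


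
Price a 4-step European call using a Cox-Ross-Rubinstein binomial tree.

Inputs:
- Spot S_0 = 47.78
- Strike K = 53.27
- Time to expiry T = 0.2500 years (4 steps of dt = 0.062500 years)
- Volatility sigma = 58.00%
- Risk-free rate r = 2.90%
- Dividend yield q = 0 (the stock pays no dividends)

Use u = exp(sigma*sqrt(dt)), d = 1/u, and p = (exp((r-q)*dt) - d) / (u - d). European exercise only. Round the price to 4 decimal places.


dt = T/N = 0.062500
u = exp(sigma*sqrt(dt)) = 1.156040; d = 1/u = 0.865022
p = (exp((r-q)*dt) - d) / (u - d) = 0.470047
Discount per step: exp(-r*dt) = 0.998189
Stock lattice S(k, i) with i counting down-moves:
  k=0: S(0,0) = 47.7800
  k=1: S(1,0) = 55.2356; S(1,1) = 41.3308
  k=2: S(2,0) = 63.8545; S(2,1) = 47.7800; S(2,2) = 35.7520
  k=3: S(3,0) = 73.8183; S(3,1) = 55.2356; S(3,2) = 41.3308; S(3,3) = 30.9263
  k=4: S(4,0) = 85.3369; S(4,1) = 63.8545; S(4,2) = 47.7800; S(4,3) = 35.7520; S(4,4) = 26.7519
Terminal payoffs V(N, i) = max(S_T - K, 0):
  V(4,0) = 32.066916; V(4,1) = 10.584505; V(4,2) = 0.000000; V(4,3) = 0.000000; V(4,4) = 0.000000
Backward induction: V(k, i) = exp(-r*dt) * [p * V(k+1, i) + (1-p) * V(k+1, i+1)].
  V(3,0) = exp(-r*dt) * [p*32.066916 + (1-p)*10.584505] = 20.644799
  V(3,1) = exp(-r*dt) * [p*10.584505 + (1-p)*0.000000] = 4.966207
  V(3,2) = exp(-r*dt) * [p*0.000000 + (1-p)*0.000000] = 0.000000
  V(3,3) = exp(-r*dt) * [p*0.000000 + (1-p)*0.000000] = 0.000000
  V(2,0) = exp(-r*dt) * [p*20.644799 + (1-p)*4.966207] = 12.313547
  V(2,1) = exp(-r*dt) * [p*4.966207 + (1-p)*0.000000] = 2.330125
  V(2,2) = exp(-r*dt) * [p*0.000000 + (1-p)*0.000000] = 0.000000
  V(1,0) = exp(-r*dt) * [p*12.313547 + (1-p)*2.330125] = 7.010087
  V(1,1) = exp(-r*dt) * [p*2.330125 + (1-p)*0.000000] = 1.093285
  V(0,0) = exp(-r*dt) * [p*7.010087 + (1-p)*1.093285] = 3.867445

Answer: Price = V(0,0) = 3.8674


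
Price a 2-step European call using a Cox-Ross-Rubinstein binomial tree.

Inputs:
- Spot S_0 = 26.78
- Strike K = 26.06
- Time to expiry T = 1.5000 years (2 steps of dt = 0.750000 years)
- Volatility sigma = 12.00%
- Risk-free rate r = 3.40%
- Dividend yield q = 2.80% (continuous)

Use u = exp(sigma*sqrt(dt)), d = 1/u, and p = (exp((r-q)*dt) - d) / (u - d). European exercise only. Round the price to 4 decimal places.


Answer: Price = V(0,0) = 1.9548

Derivation:
dt = T/N = 0.750000
u = exp(sigma*sqrt(dt)) = 1.109515; d = 1/u = 0.901295
p = (exp((r-q)*dt) - d) / (u - d) = 0.495703
Discount per step: exp(-r*dt) = 0.974822
Stock lattice S(k, i) with i counting down-moves:
  k=0: S(0,0) = 26.7800
  k=1: S(1,0) = 29.7128; S(1,1) = 24.1367
  k=2: S(2,0) = 32.9668; S(2,1) = 26.7800; S(2,2) = 21.7543
Terminal payoffs V(N, i) = max(S_T - K, 0):
  V(2,0) = 6.906815; V(2,1) = 0.720000; V(2,2) = 0.000000
Backward induction: V(k, i) = exp(-r*dt) * [p * V(k+1, i) + (1-p) * V(k+1, i+1)].
  V(1,0) = exp(-r*dt) * [p*6.906815 + (1-p)*0.720000] = 3.691479
  V(1,1) = exp(-r*dt) * [p*0.720000 + (1-p)*0.000000] = 0.347920
  V(0,0) = exp(-r*dt) * [p*3.691479 + (1-p)*0.347920] = 1.954843


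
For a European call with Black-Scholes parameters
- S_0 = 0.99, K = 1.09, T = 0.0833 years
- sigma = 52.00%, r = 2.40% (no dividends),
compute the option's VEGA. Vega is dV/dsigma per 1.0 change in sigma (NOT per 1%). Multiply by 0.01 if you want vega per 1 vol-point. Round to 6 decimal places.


d1 = -0.5528124636; d2 = -0.7028935083
phi(d1) = 0.3424124265; exp(-qT) = 1.0000000000; exp(-rT) = 0.9980027971
Vega = S * exp(-qT) * phi(d1) * sqrt(T) = 0.9900 * 1.0000000000 * 0.3424124265 * 0.2886173938 = 0.097838

Answer: Vega = 0.097838


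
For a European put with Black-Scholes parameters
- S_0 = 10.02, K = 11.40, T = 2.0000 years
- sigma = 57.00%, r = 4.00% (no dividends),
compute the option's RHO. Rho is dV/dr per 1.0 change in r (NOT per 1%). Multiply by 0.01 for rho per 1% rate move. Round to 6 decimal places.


Answer: Rho = -14.283188

Derivation:
d1 = 0.3422269545; d2 = -0.4638747761
phi(d1) = 0.3762512362; exp(-qT) = 1.0000000000; exp(-rT) = 0.9231163464
N(-d2) = 0.6786312672
Rho = -K*T*exp(-rT)*N(-d2) = -11.4000 * 2.0000 * 0.9231163464 * 0.6786312672 = -14.283188


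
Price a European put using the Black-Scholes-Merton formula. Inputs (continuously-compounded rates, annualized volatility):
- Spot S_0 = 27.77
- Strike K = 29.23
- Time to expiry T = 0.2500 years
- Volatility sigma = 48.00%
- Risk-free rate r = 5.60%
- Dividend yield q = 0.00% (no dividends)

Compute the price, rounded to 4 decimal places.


Answer: Price = 3.2619

Derivation:
d1 = (ln(S/K) + (r - q + 0.5*sigma^2) * T) / (sigma * sqrt(T)) = -0.03516366
d2 = d1 - sigma * sqrt(T) = -0.27516366
exp(-rT) = 0.98609754; exp(-qT) = 1.00000000
P = K * exp(-rT) * N(-d2) - S_0 * exp(-qT) * N(-d1)
N(-d1) = 0.51402538; N(-d2) = 0.60840475
P = 29.2300 * 0.98609754 * 0.60840475 - 27.7700 * 1.00000000 * 0.51402538 = 3.2619


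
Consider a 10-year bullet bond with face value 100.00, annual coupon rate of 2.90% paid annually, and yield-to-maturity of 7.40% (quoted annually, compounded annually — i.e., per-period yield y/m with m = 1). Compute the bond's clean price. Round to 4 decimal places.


Coupon per period c = face * coupon_rate / m = 2.900000
Periods per year m = 1; per-period yield y/m = 0.074000
Number of cashflows N = 10
Cashflows (t years, CF_t, discount factor 1/(1+y/m)^(m*t), PV):
  t = 1.0000: CF_t = 2.900000, DF = 0.931099, PV = 2.700186
  t = 2.0000: CF_t = 2.900000, DF = 0.866945, PV = 2.514140
  t = 3.0000: CF_t = 2.900000, DF = 0.807211, PV = 2.340912
  t = 4.0000: CF_t = 2.900000, DF = 0.751593, PV = 2.179620
  t = 5.0000: CF_t = 2.900000, DF = 0.699808, PV = 2.029442
  t = 6.0000: CF_t = 2.900000, DF = 0.651590, PV = 1.889611
  t = 7.0000: CF_t = 2.900000, DF = 0.606694, PV = 1.759414
  t = 8.0000: CF_t = 2.900000, DF = 0.564892, PV = 1.638188
  t = 9.0000: CF_t = 2.900000, DF = 0.525971, PV = 1.525315
  t = 10.0000: CF_t = 102.900000, DF = 0.489731, PV = 50.393272
Price P = sum_t PV_t = 68.970100

Answer: Price = 68.9701


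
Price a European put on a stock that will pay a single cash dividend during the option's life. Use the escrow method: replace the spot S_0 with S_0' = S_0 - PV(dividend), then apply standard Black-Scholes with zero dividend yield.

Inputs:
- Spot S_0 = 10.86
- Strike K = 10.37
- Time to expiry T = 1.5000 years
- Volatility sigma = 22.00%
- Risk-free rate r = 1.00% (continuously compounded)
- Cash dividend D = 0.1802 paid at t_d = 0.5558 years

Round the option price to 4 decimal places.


Answer: Price = 0.9023

Derivation:
PV(D) = D * exp(-r * t_d) = 0.1802 * 0.99445742 = 0.17920123
S_0' = S_0 - PV(D) = 10.8600 - 0.17920123 = 10.68079877
d1 = (ln(S_0'/K) + (r + sigma^2/2)*T) / (sigma*sqrt(T)) = 0.29999049
d2 = d1 - sigma*sqrt(T) = 0.03054662
exp(-rT) = 0.98511194
N(-d1) = 0.38209220; N(-d2) = 0.48781556
P = K * exp(-rT) * N(-d2) - S_0' * N(-d1) = 10.3700 * 0.98511194 * 0.48781556 - 10.68079877 * 0.38209220 = 0.9023


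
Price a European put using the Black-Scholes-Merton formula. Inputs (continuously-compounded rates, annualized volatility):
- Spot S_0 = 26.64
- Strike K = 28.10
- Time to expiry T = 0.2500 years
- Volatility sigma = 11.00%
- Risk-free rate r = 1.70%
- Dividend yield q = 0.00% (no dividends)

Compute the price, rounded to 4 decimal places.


d1 = (ln(S/K) + (r - q + 0.5*sigma^2) * T) / (sigma * sqrt(T)) = -0.86533147
d2 = d1 - sigma * sqrt(T) = -0.92033147
exp(-rT) = 0.99575902; exp(-qT) = 1.00000000
P = K * exp(-rT) * N(-d2) - S_0 * exp(-qT) * N(-d1)
N(-d1) = 0.80657156; N(-d2) = 0.82130021
P = 28.1000 * 0.99575902 * 0.82130021 - 26.6400 * 1.00000000 * 0.80657156 = 1.4936

Answer: Price = 1.4936


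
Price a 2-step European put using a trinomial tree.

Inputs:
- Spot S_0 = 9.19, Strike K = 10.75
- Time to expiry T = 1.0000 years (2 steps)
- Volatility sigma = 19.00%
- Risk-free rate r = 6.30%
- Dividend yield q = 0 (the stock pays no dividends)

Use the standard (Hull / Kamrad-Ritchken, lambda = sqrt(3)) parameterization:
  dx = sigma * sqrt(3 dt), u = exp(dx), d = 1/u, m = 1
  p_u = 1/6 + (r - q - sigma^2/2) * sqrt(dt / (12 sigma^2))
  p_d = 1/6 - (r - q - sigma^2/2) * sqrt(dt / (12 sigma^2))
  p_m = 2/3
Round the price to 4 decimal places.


Answer: Price = V(0,0) = 1.3050

Derivation:
dt = T/N = 0.500000; dx = sigma*sqrt(3*dt) = 0.232702
u = exp(dx) = 1.262005; d = 1/u = 0.792390
p_u = 0.214958, p_m = 0.666667, p_d = 0.118375
Discount per step: exp(-r*dt) = 0.968991
Stock lattice S(k, j) with j the centered position index:
  k=0: S(0,+0) = 9.1900
  k=1: S(1,-1) = 7.2821; S(1,+0) = 9.1900; S(1,+1) = 11.5978
  k=2: S(2,-2) = 5.7702; S(2,-1) = 7.2821; S(2,+0) = 9.1900; S(2,+1) = 11.5978; S(2,+2) = 14.6365
Terminal payoffs V(N, j) = max(K - S_T, 0):
  V(2,-2) = 4.979765; V(2,-1) = 3.467935; V(2,+0) = 1.560000; V(2,+1) = 0.000000; V(2,+2) = 0.000000
Backward induction: V(k, j) = exp(-r*dt) * [p_u * V(k+1, j+1) + p_m * V(k+1, j) + p_d * V(k+1, j-1)]
  V(1,-1) = exp(-r*dt) * [p_u*1.560000 + p_m*3.467935 + p_d*4.979765] = 3.136403
  V(1,+0) = exp(-r*dt) * [p_u*0.000000 + p_m*1.560000 + p_d*3.467935] = 1.405538
  V(1,+1) = exp(-r*dt) * [p_u*0.000000 + p_m*0.000000 + p_d*1.560000] = 0.178939
  V(0,+0) = exp(-r*dt) * [p_u*0.178939 + p_m*1.405538 + p_d*3.136403] = 1.305000


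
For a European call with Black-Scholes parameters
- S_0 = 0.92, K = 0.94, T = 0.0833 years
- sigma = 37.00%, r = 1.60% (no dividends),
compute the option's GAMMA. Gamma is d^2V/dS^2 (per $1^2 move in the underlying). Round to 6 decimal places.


d1 = -0.1355157993; d2 = -0.2423042350
phi(d1) = 0.3952958531; exp(-qT) = 1.0000000000; exp(-rT) = 0.9986680878
Gamma = exp(-qT) * phi(d1) / (S * sigma * sqrt(T)) = 1.0000000000 * 0.3952958531 / (0.9200 * 0.3700 * 0.2886173938) = 4.023557

Answer: Gamma = 4.023557


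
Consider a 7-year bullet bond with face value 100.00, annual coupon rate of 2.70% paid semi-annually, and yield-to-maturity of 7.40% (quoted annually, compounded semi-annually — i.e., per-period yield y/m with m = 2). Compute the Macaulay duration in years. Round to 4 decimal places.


Answer: Macaulay duration = 6.3097 years

Derivation:
Coupon per period c = face * coupon_rate / m = 1.350000
Periods per year m = 2; per-period yield y/m = 0.037000
Number of cashflows N = 14
Cashflows (t years, CF_t, discount factor 1/(1+y/m)^(m*t), PV):
  t = 0.5000: CF_t = 1.350000, DF = 0.964320, PV = 1.301832
  t = 1.0000: CF_t = 1.350000, DF = 0.929913, PV = 1.255383
  t = 1.5000: CF_t = 1.350000, DF = 0.896734, PV = 1.210591
  t = 2.0000: CF_t = 1.350000, DF = 0.864739, PV = 1.167397
  t = 2.5000: CF_t = 1.350000, DF = 0.833885, PV = 1.125745
  t = 3.0000: CF_t = 1.350000, DF = 0.804132, PV = 1.085578
  t = 3.5000: CF_t = 1.350000, DF = 0.775441, PV = 1.046845
  t = 4.0000: CF_t = 1.350000, DF = 0.747773, PV = 1.009494
  t = 4.5000: CF_t = 1.350000, DF = 0.721093, PV = 0.973475
  t = 5.0000: CF_t = 1.350000, DF = 0.695364, PV = 0.938742
  t = 5.5000: CF_t = 1.350000, DF = 0.670554, PV = 0.905248
  t = 6.0000: CF_t = 1.350000, DF = 0.646629, PV = 0.872949
  t = 6.5000: CF_t = 1.350000, DF = 0.623557, PV = 0.841802
  t = 7.0000: CF_t = 101.350000, DF = 0.601309, PV = 60.942626
Price P = sum_t PV_t = 74.677708
Macaulay numerator sum_t t * PV_t:
  t * PV_t at t = 0.5000: 0.650916
  t * PV_t at t = 1.0000: 1.255383
  t * PV_t at t = 1.5000: 1.815887
  t * PV_t at t = 2.0000: 2.334795
  t * PV_t at t = 2.5000: 2.814362
  t * PV_t at t = 3.0000: 3.256735
  t * PV_t at t = 3.5000: 3.663958
  t * PV_t at t = 4.0000: 4.037976
  t * PV_t at t = 4.5000: 4.380639
  t * PV_t at t = 5.0000: 4.693710
  t * PV_t at t = 5.5000: 4.978863
  t * PV_t at t = 6.0000: 5.237692
  t * PV_t at t = 6.5000: 5.471713
  t * PV_t at t = 7.0000: 426.598382
Macaulay duration D = (sum_t t * PV_t) / P = 471.191010 / 74.677708 = 6.309661


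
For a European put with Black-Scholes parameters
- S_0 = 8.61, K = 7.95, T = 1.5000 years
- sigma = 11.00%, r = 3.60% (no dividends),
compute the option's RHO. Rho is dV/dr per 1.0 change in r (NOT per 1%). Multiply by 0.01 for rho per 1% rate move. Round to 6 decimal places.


d1 = 1.0601643219; d2 = 0.9254423861
phi(d1) = 0.2274300119; exp(-qT) = 1.0000000000; exp(-rT) = 0.9474321065
N(-d2) = 0.1773679198
Rho = -K*T*exp(-rT)*N(-d2) = -7.9500 * 1.5000 * 0.9474321065 * 0.1773679198 = -2.003925

Answer: Rho = -2.003925


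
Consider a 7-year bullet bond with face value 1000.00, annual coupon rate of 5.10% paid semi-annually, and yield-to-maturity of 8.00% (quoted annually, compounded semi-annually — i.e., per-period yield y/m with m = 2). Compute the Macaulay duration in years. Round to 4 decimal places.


Coupon per period c = face * coupon_rate / m = 25.500000
Periods per year m = 2; per-period yield y/m = 0.040000
Number of cashflows N = 14
Cashflows (t years, CF_t, discount factor 1/(1+y/m)^(m*t), PV):
  t = 0.5000: CF_t = 25.500000, DF = 0.961538, PV = 24.519231
  t = 1.0000: CF_t = 25.500000, DF = 0.924556, PV = 23.576183
  t = 1.5000: CF_t = 25.500000, DF = 0.888996, PV = 22.669407
  t = 2.0000: CF_t = 25.500000, DF = 0.854804, PV = 21.797507
  t = 2.5000: CF_t = 25.500000, DF = 0.821927, PV = 20.959141
  t = 3.0000: CF_t = 25.500000, DF = 0.790315, PV = 20.153020
  t = 3.5000: CF_t = 25.500000, DF = 0.759918, PV = 19.377904
  t = 4.0000: CF_t = 25.500000, DF = 0.730690, PV = 18.632600
  t = 4.5000: CF_t = 25.500000, DF = 0.702587, PV = 17.915962
  t = 5.0000: CF_t = 25.500000, DF = 0.675564, PV = 17.226886
  t = 5.5000: CF_t = 25.500000, DF = 0.649581, PV = 16.564314
  t = 6.0000: CF_t = 25.500000, DF = 0.624597, PV = 15.927225
  t = 6.5000: CF_t = 25.500000, DF = 0.600574, PV = 15.314639
  t = 7.0000: CF_t = 1025.500000, DF = 0.577475, PV = 592.200697
Price P = sum_t PV_t = 846.834718
Macaulay numerator sum_t t * PV_t:
  t * PV_t at t = 0.5000: 12.259615
  t * PV_t at t = 1.0000: 23.576183
  t * PV_t at t = 1.5000: 34.004111
  t * PV_t at t = 2.0000: 43.595014
  t * PV_t at t = 2.5000: 52.397853
  t * PV_t at t = 3.0000: 60.459061
  t * PV_t at t = 3.5000: 67.822665
  t * PV_t at t = 4.0000: 74.530401
  t * PV_t at t = 4.5000: 80.621828
  t * PV_t at t = 5.0000: 86.134432
  t * PV_t at t = 5.5000: 91.103726
  t * PV_t at t = 6.0000: 95.563349
  t * PV_t at t = 6.5000: 99.545155
  t * PV_t at t = 7.0000: 4145.404882
Macaulay duration D = (sum_t t * PV_t) / P = 4967.018274 / 846.834718 = 5.865393

Answer: Macaulay duration = 5.8654 years


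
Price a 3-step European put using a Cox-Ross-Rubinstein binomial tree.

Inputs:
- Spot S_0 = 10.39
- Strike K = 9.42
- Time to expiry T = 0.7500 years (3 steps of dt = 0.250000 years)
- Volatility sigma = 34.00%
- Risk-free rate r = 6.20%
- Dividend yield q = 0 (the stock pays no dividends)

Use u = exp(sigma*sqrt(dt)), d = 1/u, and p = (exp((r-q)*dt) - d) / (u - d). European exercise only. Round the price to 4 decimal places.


dt = T/N = 0.250000
u = exp(sigma*sqrt(dt)) = 1.185305; d = 1/u = 0.843665
p = (exp((r-q)*dt) - d) / (u - d) = 0.503325
Discount per step: exp(-r*dt) = 0.984620
Stock lattice S(k, i) with i counting down-moves:
  k=0: S(0,0) = 10.3900
  k=1: S(1,0) = 12.3153; S(1,1) = 8.7657
  k=2: S(2,0) = 14.5974; S(2,1) = 10.3900; S(2,2) = 7.3953
  k=3: S(3,0) = 17.3024; S(3,1) = 12.3153; S(3,2) = 8.7657; S(3,3) = 6.2391
Terminal payoffs V(N, i) = max(K - S_T, 0):
  V(3,0) = 0.000000; V(3,1) = 0.000000; V(3,2) = 0.654323; V(3,3) = 3.180851
Backward induction: V(k, i) = exp(-r*dt) * [p * V(k+1, i) + (1-p) * V(k+1, i+1)].
  V(2,0) = exp(-r*dt) * [p*0.000000 + (1-p)*0.000000] = 0.000000
  V(2,1) = exp(-r*dt) * [p*0.000000 + (1-p)*0.654323] = 0.319987
  V(2,2) = exp(-r*dt) * [p*0.654323 + (1-p)*3.180851] = 1.879822
  V(1,0) = exp(-r*dt) * [p*0.000000 + (1-p)*0.319987] = 0.156485
  V(1,1) = exp(-r*dt) * [p*0.319987 + (1-p)*1.879822] = 1.077881
  V(0,0) = exp(-r*dt) * [p*0.156485 + (1-p)*1.077881] = 0.604674

Answer: Price = V(0,0) = 0.6047


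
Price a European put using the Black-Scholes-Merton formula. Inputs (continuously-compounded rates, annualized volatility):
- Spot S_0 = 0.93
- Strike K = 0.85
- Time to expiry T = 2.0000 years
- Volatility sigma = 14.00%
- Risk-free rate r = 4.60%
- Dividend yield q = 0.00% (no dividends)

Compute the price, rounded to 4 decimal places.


d1 = (ln(S/K) + (r - q + 0.5*sigma^2) * T) / (sigma * sqrt(T)) = 1.01797232
d2 = d1 - sigma * sqrt(T) = 0.81998242
exp(-rT) = 0.91210515; exp(-qT) = 1.00000000
P = K * exp(-rT) * N(-d2) - S_0 * exp(-qT) * N(-d1)
N(-d1) = 0.15434556; N(-d2) = 0.20611306
P = 0.8500 * 0.91210515 * 0.20611306 - 0.9300 * 1.00000000 * 0.15434556 = 0.0163

Answer: Price = 0.0163


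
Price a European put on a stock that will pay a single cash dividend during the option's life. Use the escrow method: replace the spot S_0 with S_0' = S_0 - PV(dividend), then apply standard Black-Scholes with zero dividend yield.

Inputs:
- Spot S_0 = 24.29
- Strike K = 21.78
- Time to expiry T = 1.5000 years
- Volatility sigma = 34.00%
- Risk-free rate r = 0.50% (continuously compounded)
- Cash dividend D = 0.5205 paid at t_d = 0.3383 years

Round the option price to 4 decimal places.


PV(D) = D * exp(-r * t_d) = 0.5205 * 0.99830993 = 0.51962032
S_0' = S_0 - PV(D) = 24.2900 - 0.51962032 = 23.77037968
d1 = (ln(S_0'/K) + (r + sigma^2/2)*T) / (sigma*sqrt(T)) = 0.43622083
d2 = d1 - sigma*sqrt(T) = 0.01980758
exp(-rT) = 0.99252805
N(-d1) = 0.33133826; N(-d2) = 0.49209844
P = K * exp(-rT) * N(-d2) - S_0' * N(-d1) = 21.7800 * 0.99252805 * 0.49209844 - 23.77037968 * 0.33133826 = 2.7618

Answer: Price = 2.7618


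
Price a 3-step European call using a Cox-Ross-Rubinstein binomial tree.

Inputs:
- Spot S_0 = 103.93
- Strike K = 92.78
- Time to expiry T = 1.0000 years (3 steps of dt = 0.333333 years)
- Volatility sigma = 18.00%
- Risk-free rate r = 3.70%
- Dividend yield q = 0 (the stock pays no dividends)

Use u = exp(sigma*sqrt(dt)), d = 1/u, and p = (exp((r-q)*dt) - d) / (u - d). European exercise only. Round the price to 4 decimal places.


Answer: Price = V(0,0) = 16.1512

Derivation:
dt = T/N = 0.333333
u = exp(sigma*sqrt(dt)) = 1.109515; d = 1/u = 0.901295
p = (exp((r-q)*dt) - d) / (u - d) = 0.533641
Discount per step: exp(-r*dt) = 0.987742
Stock lattice S(k, i) with i counting down-moves:
  k=0: S(0,0) = 103.9300
  k=1: S(1,0) = 115.3119; S(1,1) = 93.6716
  k=2: S(2,0) = 127.9403; S(2,1) = 103.9300; S(2,2) = 84.4257
  k=3: S(3,0) = 141.9517; S(3,1) = 115.3119; S(3,2) = 93.6716; S(3,3) = 76.0924
Terminal payoffs V(N, i) = max(S_T - K, 0):
  V(3,0) = 49.171683; V(3,1) = 22.531902; V(3,2) = 0.891553; V(3,3) = 0.000000
Backward induction: V(k, i) = exp(-r*dt) * [p * V(k+1, i) + (1-p) * V(k+1, i+1)].
  V(2,0) = exp(-r*dt) * [p*49.171683 + (1-p)*22.531902] = 36.297552
  V(2,1) = exp(-r*dt) * [p*22.531902 + (1-p)*0.891553] = 12.287259
  V(2,2) = exp(-r*dt) * [p*0.891553 + (1-p)*0.000000] = 0.469938
  V(1,0) = exp(-r*dt) * [p*36.297552 + (1-p)*12.287259] = 24.792480
  V(1,1) = exp(-r*dt) * [p*12.287259 + (1-p)*0.469938] = 6.693091
  V(0,0) = exp(-r*dt) * [p*24.792480 + (1-p)*6.693091] = 16.151243


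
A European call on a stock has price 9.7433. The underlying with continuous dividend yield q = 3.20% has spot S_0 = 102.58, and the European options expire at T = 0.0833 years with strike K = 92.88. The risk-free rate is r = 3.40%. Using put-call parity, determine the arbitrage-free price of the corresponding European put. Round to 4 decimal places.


Answer: Put price = 0.0537

Derivation:
Put-call parity: C - P = S_0 * exp(-qT) - K * exp(-rT).
S_0 * exp(-qT) = 102.5800 * 0.99733795 = 102.30692687
K * exp(-rT) = 92.8800 * 0.99717181 = 92.61731742
P = C - S*exp(-qT) + K*exp(-rT)
P = 9.7433 - 102.30692687 + 92.61731742 = 0.0537
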